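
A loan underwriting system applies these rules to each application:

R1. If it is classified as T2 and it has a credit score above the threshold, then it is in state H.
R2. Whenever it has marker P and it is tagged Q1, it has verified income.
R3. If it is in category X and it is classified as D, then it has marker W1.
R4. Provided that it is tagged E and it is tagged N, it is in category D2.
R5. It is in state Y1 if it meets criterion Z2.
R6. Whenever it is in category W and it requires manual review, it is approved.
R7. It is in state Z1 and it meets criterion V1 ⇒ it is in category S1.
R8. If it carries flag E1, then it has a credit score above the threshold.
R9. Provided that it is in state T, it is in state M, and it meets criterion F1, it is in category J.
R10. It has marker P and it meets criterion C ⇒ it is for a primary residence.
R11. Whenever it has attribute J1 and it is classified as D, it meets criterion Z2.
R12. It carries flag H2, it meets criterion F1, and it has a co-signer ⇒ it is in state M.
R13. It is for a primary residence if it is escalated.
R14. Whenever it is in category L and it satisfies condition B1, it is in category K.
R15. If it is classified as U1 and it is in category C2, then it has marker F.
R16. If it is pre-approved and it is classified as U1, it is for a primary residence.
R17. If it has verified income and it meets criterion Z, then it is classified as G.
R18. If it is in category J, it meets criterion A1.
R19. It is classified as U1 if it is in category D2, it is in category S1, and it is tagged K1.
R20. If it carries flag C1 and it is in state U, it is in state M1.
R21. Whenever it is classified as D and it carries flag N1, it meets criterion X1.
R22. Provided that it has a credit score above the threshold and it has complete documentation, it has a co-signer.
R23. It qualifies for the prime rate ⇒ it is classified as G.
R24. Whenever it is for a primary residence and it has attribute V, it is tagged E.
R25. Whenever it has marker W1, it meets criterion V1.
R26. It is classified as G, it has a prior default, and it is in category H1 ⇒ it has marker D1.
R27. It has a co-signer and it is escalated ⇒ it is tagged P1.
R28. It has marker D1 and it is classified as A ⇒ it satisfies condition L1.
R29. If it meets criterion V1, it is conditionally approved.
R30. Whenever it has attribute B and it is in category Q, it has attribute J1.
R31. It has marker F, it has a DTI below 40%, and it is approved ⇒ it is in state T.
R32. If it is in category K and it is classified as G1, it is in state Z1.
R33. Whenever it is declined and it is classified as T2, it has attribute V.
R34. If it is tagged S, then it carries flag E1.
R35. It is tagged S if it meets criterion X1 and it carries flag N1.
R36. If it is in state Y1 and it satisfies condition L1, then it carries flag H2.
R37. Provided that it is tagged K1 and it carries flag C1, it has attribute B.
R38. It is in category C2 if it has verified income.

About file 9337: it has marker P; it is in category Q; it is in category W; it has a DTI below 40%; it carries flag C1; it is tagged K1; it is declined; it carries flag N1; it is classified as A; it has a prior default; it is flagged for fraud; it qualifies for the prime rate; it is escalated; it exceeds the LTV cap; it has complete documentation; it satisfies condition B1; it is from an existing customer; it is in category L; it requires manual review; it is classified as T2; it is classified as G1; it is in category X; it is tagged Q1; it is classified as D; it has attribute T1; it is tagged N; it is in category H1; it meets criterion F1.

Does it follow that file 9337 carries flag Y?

No

Forward chaining from the given facts derives: has verified income, has marker W1, is approved, is for a primary residence, is in category K, meets criterion X1, is classified as G, meets criterion V1, has marker D1, satisfies condition L1, is conditionally approved, is in state Z1, has attribute V, is tagged S, has attribute B, is in category C2, is in category S1, is tagged E, has attribute J1, carries flag E1, is in category D2, has a credit score above the threshold, meets criterion Z2, is classified as U1, has a co-signer, is tagged P1, is in state H, is in state Y1, has marker F, is in state T, carries flag H2, is in state M, is in category J, meets criterion A1.
No rule has "it carries flag Y" as its conclusion, and it is not among the given facts.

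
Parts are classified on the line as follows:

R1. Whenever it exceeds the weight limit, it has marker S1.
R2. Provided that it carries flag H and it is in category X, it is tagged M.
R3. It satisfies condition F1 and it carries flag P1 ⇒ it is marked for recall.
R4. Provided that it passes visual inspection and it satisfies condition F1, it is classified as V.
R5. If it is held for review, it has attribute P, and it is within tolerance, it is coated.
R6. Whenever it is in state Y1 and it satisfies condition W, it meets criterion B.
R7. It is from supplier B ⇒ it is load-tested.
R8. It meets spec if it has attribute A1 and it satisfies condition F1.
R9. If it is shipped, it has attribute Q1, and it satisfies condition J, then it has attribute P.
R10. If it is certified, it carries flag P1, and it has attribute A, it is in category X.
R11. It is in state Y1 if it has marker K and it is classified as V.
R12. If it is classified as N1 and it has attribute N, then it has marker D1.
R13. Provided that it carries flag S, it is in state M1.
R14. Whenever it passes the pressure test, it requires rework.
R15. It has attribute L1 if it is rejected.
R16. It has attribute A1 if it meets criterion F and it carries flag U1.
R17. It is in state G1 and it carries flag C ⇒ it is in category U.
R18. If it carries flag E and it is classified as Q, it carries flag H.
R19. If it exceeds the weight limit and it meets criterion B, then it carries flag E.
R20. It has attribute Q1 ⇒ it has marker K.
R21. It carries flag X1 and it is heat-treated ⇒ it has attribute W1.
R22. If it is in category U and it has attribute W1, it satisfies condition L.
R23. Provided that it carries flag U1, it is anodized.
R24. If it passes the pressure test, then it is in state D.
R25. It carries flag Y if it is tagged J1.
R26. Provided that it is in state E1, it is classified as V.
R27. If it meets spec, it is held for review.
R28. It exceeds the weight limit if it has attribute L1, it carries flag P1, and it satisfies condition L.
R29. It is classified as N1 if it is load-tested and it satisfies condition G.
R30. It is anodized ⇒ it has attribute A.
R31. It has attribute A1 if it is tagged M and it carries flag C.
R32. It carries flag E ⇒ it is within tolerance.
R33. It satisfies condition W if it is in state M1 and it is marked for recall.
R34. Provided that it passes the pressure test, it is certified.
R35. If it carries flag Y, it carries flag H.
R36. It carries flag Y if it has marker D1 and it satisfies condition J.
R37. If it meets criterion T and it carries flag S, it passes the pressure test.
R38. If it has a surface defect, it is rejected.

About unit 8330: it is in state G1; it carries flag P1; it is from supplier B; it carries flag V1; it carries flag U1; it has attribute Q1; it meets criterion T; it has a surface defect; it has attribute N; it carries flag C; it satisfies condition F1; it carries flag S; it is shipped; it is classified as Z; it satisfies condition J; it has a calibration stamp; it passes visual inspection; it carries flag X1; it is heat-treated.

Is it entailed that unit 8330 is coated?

No

Forward chaining from the given facts derives: is marked for recall, is classified as V, is load-tested, has attribute P, is in state M1, is in category U, has marker K, has attribute W1, satisfies condition L, is anodized, has attribute A, satisfies condition W, passes the pressure test, is rejected, is in state Y1, requires rework, has attribute L1, is in state D, exceeds the weight limit, is certified, has marker S1, meets criterion B, is in category X, carries flag E, is within tolerance.
The only rule concluding "it is coated" is R5, which needs "it is held for review"; that is never established.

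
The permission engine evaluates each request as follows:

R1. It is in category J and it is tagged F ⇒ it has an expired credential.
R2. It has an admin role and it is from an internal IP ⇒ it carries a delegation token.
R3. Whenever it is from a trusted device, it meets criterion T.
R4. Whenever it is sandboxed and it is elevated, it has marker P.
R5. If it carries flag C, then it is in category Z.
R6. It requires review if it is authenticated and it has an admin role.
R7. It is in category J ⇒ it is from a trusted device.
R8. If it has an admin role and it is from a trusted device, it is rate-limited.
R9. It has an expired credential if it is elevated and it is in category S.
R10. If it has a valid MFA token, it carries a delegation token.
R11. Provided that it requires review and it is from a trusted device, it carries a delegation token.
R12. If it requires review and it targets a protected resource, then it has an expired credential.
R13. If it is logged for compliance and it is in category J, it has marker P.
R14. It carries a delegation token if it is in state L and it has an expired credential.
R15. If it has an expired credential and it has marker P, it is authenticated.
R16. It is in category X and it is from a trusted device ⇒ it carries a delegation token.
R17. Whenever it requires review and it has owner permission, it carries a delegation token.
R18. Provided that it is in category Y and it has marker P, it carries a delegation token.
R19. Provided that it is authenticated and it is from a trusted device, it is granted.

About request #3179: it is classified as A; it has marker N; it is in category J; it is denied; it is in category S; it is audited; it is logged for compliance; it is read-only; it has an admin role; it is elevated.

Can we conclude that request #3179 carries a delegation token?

Yes

By R7 (it is in category J): it is from a trusted device.
By R9 (it is elevated, it is in category S): it has an expired credential.
By R13 (it is logged for compliance, it is in category J): it has marker P.
By R15 (it has an expired credential, it has marker P): it is authenticated.
By R6 (it is authenticated, it has an admin role): it requires review.
By R11 (it requires review, it is from a trusted device): it carries a delegation token.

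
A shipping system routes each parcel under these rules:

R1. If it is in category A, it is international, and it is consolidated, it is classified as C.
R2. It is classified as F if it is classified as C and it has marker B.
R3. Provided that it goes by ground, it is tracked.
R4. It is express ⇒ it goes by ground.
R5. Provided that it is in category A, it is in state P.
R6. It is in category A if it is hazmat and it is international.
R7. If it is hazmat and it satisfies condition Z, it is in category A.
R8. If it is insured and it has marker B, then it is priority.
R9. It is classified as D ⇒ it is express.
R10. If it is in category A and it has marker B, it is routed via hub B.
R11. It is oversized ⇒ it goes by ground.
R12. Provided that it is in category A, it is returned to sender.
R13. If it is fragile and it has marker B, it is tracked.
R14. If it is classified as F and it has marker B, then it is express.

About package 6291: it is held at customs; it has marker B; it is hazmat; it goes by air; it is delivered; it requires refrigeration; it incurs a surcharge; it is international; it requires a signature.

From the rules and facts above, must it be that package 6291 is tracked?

Forward chaining from the given facts derives: is in category A, is routed via hub B, is returned to sender, is in state P.
Rules concluding "it is tracked": R3 needs "it goes by ground"; R13 needs "it is fragile" — none of these are established.

No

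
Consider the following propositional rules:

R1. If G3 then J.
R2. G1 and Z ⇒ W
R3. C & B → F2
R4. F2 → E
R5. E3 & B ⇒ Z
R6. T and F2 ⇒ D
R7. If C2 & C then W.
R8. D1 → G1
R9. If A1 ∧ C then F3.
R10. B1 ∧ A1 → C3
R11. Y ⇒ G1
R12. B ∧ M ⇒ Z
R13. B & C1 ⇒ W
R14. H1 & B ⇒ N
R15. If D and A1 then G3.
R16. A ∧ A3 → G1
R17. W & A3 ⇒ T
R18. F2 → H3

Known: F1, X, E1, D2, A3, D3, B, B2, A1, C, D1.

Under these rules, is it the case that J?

Forward chaining from the given facts derives: F2, E, G1, F3, H3.
The only rule concluding J is R1, which needs G3; that is never established.

No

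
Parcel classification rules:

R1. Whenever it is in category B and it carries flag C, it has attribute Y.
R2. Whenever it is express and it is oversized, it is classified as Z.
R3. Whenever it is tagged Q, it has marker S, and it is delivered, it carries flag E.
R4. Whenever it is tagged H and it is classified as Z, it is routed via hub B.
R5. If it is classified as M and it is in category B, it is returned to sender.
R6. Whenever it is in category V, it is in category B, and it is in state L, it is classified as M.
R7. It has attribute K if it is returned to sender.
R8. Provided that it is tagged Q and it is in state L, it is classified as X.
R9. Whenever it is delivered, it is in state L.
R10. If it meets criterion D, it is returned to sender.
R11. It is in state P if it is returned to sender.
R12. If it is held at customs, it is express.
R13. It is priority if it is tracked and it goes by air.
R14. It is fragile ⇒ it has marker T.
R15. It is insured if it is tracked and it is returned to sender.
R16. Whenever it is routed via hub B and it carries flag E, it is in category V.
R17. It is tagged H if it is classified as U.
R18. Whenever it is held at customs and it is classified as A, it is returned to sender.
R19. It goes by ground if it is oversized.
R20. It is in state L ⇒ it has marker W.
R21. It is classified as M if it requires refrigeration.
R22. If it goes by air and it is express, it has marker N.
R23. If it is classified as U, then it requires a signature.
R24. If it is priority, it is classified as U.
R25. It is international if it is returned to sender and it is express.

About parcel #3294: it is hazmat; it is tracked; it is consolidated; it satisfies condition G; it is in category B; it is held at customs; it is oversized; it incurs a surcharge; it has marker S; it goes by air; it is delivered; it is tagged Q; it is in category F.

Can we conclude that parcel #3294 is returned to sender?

By R3 (it is tagged Q, it has marker S, it is delivered): it carries flag E.
By R9 (it is delivered): it is in state L.
By R12 (it is held at customs): it is express.
By R13 (it is tracked, it goes by air): it is priority.
By R24 (it is priority): it is classified as U.
By R2 (it is express, it is oversized): it is classified as Z.
By R17 (it is classified as U): it is tagged H.
By R4 (it is tagged H, it is classified as Z): it is routed via hub B.
By R16 (it is routed via hub B, it carries flag E): it is in category V.
By R6 (it is in category V, it is in category B, it is in state L): it is classified as M.
By R5 (it is classified as M, it is in category B): it is returned to sender.

Yes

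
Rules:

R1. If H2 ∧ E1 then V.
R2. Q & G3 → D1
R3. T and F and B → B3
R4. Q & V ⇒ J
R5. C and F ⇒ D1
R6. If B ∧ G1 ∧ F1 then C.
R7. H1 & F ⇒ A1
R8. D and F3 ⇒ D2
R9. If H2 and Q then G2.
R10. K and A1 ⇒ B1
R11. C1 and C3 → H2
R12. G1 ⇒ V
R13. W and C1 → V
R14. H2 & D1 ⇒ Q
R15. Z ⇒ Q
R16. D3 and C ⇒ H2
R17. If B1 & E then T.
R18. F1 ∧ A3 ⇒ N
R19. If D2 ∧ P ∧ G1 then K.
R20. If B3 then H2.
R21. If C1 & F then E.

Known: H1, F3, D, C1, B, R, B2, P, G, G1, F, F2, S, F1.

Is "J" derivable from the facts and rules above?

C  (by R6: B, G1, F1)
A1  (by R7: H1, F)
D2  (by R8: D, F3)
V  (by R12: G1)
K  (by R19: D2, P, G1)
E  (by R21: C1, F)
D1  (by R5: C, F)
B1  (by R10: K, A1)
T  (by R17: B1, E)
B3  (by R3: T, F, B)
H2  (by R20: B3)
Q  (by R14: H2, D1)
J  (by R4: Q, V)

Yes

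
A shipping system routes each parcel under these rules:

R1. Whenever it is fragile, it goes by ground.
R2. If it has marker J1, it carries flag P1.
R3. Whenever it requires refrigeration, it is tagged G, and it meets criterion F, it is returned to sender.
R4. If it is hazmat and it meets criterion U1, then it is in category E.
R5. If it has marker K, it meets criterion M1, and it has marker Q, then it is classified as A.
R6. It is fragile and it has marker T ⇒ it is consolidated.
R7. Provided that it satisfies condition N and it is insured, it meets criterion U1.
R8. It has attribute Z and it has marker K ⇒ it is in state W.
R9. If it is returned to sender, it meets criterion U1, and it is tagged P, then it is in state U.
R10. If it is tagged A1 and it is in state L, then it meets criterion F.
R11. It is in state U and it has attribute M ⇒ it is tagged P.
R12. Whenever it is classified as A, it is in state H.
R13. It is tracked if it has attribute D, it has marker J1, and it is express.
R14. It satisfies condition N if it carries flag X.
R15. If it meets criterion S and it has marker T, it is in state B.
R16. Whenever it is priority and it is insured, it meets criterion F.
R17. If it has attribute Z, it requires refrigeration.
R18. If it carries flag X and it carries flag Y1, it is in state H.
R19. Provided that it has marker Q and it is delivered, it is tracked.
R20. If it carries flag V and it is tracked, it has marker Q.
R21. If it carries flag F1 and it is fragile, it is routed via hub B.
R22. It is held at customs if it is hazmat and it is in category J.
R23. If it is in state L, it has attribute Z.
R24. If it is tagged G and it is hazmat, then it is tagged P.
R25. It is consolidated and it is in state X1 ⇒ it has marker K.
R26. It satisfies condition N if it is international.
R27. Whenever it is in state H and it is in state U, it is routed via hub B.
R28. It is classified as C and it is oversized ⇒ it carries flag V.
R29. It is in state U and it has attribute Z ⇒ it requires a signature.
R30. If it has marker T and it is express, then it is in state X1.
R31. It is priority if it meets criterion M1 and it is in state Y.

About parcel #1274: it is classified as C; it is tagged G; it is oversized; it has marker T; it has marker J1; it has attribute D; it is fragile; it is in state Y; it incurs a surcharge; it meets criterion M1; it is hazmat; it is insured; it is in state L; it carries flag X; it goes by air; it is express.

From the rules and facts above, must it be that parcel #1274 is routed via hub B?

Yes

By R6 (it is fragile, it has marker T): it is consolidated.
By R13 (it has attribute D, it has marker J1, it is express): it is tracked.
By R14 (it carries flag X): it satisfies condition N.
By R23 (it is in state L): it has attribute Z.
By R24 (it is tagged G, it is hazmat): it is tagged P.
By R28 (it is classified as C, it is oversized): it carries flag V.
By R30 (it has marker T, it is express): it is in state X1.
By R31 (it meets criterion M1, it is in state Y): it is priority.
By R7 (it satisfies condition N, it is insured): it meets criterion U1.
By R16 (it is priority, it is insured): it meets criterion F.
By R17 (it has attribute Z): it requires refrigeration.
By R20 (it carries flag V, it is tracked): it has marker Q.
By R25 (it is consolidated, it is in state X1): it has marker K.
By R3 (it requires refrigeration, it is tagged G, it meets criterion F): it is returned to sender.
By R5 (it has marker K, it meets criterion M1, it has marker Q): it is classified as A.
By R9 (it is returned to sender, it meets criterion U1, it is tagged P): it is in state U.
By R12 (it is classified as A): it is in state H.
By R27 (it is in state H, it is in state U): it is routed via hub B.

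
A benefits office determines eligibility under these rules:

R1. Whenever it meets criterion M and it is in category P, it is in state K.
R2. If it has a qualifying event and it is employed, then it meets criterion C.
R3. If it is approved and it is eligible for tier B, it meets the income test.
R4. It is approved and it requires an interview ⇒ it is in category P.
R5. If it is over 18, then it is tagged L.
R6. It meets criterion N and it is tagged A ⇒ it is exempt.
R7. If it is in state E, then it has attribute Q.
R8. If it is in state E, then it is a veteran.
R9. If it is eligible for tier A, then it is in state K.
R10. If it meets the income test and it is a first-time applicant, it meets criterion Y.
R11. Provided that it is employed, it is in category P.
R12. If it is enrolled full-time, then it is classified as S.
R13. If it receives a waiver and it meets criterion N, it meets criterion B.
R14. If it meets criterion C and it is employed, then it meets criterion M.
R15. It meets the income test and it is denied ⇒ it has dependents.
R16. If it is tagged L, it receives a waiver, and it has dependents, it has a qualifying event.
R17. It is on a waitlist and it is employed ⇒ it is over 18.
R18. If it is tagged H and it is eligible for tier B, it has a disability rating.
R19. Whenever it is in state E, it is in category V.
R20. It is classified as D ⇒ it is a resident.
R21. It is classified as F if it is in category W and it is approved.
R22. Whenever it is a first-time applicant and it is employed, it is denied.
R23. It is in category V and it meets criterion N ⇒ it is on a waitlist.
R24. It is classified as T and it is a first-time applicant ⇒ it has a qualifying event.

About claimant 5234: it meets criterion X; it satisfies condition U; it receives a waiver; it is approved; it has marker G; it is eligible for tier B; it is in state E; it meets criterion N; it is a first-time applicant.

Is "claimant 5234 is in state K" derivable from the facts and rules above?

No

Forward chaining from the given facts derives: meets the income test, has attribute Q, is a veteran, meets criterion Y, meets criterion B, is in category V, is on a waitlist.
Rules concluding "it is in state K": R1 needs "it meets criterion M"; R9 needs "it is eligible for tier A" — none of these are established.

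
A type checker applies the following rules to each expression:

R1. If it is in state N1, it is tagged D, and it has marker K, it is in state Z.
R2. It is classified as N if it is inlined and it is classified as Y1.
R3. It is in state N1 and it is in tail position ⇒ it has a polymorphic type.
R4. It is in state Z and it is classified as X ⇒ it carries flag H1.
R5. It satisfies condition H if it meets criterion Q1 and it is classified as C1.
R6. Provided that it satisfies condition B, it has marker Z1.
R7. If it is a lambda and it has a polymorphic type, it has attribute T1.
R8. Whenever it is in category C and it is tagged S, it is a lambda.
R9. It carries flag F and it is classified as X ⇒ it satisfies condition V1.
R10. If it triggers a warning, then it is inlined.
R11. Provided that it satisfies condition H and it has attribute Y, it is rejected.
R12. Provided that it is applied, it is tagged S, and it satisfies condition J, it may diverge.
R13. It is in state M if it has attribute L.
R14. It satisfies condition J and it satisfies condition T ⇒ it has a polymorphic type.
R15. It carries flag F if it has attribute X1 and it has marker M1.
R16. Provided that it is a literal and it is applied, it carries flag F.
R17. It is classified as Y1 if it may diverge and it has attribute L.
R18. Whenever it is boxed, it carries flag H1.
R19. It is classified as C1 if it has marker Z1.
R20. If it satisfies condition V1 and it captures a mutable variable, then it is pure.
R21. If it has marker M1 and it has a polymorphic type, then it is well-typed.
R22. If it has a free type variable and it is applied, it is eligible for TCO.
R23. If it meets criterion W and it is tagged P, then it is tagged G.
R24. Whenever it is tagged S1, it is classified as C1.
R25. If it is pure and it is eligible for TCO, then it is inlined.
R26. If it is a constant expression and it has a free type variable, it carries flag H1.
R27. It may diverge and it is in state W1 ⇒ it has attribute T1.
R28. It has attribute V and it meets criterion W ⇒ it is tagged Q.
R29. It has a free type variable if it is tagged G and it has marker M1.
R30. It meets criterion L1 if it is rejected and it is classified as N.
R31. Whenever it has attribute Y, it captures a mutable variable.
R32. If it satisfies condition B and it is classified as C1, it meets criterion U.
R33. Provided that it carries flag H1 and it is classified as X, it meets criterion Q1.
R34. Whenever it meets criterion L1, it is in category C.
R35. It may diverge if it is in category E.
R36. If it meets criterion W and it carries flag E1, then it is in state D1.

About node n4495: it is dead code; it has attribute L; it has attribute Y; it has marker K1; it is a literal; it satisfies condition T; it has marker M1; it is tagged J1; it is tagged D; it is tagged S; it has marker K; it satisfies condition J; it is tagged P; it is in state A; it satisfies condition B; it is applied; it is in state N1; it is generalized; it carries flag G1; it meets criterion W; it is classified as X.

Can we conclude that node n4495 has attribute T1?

Yes

By R1 (it is in state N1, it is tagged D, it has marker K): it is in state Z.
By R4 (it is in state Z, it is classified as X): it carries flag H1.
By R6 (it satisfies condition B): it has marker Z1.
By R12 (it is applied, it is tagged S, it satisfies condition J): it may diverge.
By R14 (it satisfies condition J, it satisfies condition T): it has a polymorphic type.
By R16 (it is a literal, it is applied): it carries flag F.
By R17 (it may diverge, it has attribute L): it is classified as Y1.
By R19 (it has marker Z1): it is classified as C1.
By R23 (it meets criterion W, it is tagged P): it is tagged G.
By R29 (it is tagged G, it has marker M1): it has a free type variable.
By R31 (it has attribute Y): it captures a mutable variable.
By R33 (it carries flag H1, it is classified as X): it meets criterion Q1.
By R5 (it meets criterion Q1, it is classified as C1): it satisfies condition H.
By R9 (it carries flag F, it is classified as X): it satisfies condition V1.
By R11 (it satisfies condition H, it has attribute Y): it is rejected.
By R20 (it satisfies condition V1, it captures a mutable variable): it is pure.
By R22 (it has a free type variable, it is applied): it is eligible for TCO.
By R25 (it is pure, it is eligible for TCO): it is inlined.
By R2 (it is inlined, it is classified as Y1): it is classified as N.
By R30 (it is rejected, it is classified as N): it meets criterion L1.
By R34 (it meets criterion L1): it is in category C.
By R8 (it is in category C, it is tagged S): it is a lambda.
By R7 (it is a lambda, it has a polymorphic type): it has attribute T1.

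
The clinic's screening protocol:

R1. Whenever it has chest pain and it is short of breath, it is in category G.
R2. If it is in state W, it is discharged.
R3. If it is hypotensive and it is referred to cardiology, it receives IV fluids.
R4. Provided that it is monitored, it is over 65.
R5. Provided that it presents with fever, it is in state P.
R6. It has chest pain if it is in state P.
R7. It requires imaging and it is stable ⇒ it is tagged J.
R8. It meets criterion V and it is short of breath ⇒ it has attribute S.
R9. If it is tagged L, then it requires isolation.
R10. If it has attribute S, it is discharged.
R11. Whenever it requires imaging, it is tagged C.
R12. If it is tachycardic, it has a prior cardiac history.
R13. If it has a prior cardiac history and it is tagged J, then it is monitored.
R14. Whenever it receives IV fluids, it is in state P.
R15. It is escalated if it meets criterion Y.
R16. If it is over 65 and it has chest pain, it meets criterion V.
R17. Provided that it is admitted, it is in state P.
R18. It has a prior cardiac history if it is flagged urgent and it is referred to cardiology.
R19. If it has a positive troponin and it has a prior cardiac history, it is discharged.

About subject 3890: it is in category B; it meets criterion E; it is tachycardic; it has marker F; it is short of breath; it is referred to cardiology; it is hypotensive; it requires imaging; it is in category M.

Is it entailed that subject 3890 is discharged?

Forward chaining from the given facts derives: receives IV fluids, is tagged C, has a prior cardiac history, is in state P, has chest pain, is in category G.
Rules concluding "it is discharged": R2 needs "it is in state W"; R10 needs "it has attribute S"; R19 needs "it has a positive troponin" — none of these are established.

No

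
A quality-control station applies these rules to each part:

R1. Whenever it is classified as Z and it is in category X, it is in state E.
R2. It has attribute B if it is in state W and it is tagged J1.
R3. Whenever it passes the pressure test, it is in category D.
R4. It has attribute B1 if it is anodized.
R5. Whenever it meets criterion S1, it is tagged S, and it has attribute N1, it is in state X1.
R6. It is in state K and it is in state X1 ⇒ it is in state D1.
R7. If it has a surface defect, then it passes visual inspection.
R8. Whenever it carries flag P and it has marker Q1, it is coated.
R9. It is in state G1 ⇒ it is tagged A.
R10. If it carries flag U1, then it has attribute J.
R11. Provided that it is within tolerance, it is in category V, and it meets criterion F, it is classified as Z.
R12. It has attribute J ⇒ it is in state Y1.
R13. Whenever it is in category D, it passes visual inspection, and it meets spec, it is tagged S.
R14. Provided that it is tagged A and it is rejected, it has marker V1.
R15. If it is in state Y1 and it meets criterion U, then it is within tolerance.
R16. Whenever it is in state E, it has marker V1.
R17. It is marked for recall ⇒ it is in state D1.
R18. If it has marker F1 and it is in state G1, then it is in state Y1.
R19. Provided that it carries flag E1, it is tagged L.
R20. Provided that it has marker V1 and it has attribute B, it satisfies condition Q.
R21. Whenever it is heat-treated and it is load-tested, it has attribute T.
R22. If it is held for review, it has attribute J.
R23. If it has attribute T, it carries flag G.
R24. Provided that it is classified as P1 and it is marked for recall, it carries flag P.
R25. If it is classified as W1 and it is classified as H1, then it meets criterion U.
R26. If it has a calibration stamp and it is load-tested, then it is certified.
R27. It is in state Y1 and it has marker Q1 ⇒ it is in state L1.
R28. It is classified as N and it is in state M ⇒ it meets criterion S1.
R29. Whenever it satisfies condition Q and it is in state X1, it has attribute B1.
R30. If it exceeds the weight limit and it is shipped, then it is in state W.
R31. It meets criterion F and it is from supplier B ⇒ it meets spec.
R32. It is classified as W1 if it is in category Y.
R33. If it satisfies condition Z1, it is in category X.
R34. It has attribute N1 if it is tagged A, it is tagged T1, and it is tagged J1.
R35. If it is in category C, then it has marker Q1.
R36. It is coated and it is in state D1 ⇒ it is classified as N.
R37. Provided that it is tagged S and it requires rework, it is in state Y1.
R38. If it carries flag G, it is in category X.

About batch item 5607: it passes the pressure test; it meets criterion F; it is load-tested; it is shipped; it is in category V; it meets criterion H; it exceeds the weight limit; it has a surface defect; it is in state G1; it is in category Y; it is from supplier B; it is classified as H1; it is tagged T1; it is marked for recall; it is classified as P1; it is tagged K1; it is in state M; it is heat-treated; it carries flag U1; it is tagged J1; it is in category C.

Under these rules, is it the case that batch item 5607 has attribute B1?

Yes

By R3 (it passes the pressure test): it is in category D.
By R7 (it has a surface defect): it passes visual inspection.
By R9 (it is in state G1): it is tagged A.
By R10 (it carries flag U1): it has attribute J.
By R12 (it has attribute J): it is in state Y1.
By R17 (it is marked for recall): it is in state D1.
By R21 (it is heat-treated, it is load-tested): it has attribute T.
By R23 (it has attribute T): it carries flag G.
By R24 (it is classified as P1, it is marked for recall): it carries flag P.
By R30 (it exceeds the weight limit, it is shipped): it is in state W.
By R31 (it meets criterion F, it is from supplier B): it meets spec.
By R32 (it is in category Y): it is classified as W1.
By R34 (it is tagged A, it is tagged T1, it is tagged J1): it has attribute N1.
By R35 (it is in category C): it has marker Q1.
By R38 (it carries flag G): it is in category X.
By R2 (it is in state W, it is tagged J1): it has attribute B.
By R8 (it carries flag P, it has marker Q1): it is coated.
By R13 (it is in category D, it passes visual inspection, it meets spec): it is tagged S.
By R25 (it is classified as W1, it is classified as H1): it meets criterion U.
By R36 (it is coated, it is in state D1): it is classified as N.
By R15 (it is in state Y1, it meets criterion U): it is within tolerance.
By R28 (it is classified as N, it is in state M): it meets criterion S1.
By R5 (it meets criterion S1, it is tagged S, it has attribute N1): it is in state X1.
By R11 (it is within tolerance, it is in category V, it meets criterion F): it is classified as Z.
By R1 (it is classified as Z, it is in category X): it is in state E.
By R16 (it is in state E): it has marker V1.
By R20 (it has marker V1, it has attribute B): it satisfies condition Q.
By R29 (it satisfies condition Q, it is in state X1): it has attribute B1.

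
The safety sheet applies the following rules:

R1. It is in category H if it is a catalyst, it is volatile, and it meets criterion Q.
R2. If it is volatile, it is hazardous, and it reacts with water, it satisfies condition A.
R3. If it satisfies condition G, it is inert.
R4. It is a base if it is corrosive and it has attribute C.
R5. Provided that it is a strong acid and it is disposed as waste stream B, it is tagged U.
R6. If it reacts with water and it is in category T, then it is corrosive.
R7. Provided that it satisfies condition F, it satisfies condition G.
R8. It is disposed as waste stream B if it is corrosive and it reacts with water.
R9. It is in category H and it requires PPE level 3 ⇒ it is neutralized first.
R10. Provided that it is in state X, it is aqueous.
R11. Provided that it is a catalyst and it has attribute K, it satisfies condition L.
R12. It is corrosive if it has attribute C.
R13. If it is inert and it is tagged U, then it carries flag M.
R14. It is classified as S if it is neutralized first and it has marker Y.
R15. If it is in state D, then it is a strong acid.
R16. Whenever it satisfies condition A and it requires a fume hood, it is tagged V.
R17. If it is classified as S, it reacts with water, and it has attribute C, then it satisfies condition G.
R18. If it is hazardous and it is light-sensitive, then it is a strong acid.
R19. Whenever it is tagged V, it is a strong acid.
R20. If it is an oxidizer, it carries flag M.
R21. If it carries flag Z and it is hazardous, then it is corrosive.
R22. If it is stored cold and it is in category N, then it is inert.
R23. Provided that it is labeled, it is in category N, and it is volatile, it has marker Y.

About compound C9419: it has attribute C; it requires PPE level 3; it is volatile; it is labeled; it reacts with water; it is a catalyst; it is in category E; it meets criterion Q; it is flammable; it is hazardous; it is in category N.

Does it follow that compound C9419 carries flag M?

Forward chaining from the given facts derives: is in category H, satisfies condition A, is neutralized first, is corrosive, has marker Y, is a base, is disposed as waste stream B, is classified as S, satisfies condition G, is inert.
Rules concluding "it carries flag M": R13 needs "it is tagged U"; R20 needs "it is an oxidizer" — none of these are established.

No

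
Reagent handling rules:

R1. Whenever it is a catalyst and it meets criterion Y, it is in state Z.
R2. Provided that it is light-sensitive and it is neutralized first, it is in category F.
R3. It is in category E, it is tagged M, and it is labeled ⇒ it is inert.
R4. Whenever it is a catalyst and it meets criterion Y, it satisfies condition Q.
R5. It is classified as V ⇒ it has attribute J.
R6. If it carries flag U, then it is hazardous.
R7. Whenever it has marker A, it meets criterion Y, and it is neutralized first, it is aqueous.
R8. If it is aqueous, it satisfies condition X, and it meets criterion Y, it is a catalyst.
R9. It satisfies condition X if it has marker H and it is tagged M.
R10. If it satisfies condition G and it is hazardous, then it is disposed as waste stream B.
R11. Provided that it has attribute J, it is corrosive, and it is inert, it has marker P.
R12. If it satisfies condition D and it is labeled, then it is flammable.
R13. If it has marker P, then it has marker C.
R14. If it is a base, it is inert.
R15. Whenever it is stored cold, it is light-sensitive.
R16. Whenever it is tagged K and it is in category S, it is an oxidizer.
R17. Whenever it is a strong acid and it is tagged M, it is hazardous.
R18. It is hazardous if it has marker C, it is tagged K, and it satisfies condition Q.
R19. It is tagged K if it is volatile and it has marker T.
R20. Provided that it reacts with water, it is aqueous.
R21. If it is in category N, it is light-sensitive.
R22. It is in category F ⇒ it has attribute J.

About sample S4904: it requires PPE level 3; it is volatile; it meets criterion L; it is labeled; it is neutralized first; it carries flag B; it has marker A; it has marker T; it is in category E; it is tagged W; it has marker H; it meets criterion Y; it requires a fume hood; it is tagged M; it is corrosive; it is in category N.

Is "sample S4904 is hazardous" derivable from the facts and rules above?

By R3 (it is in category E, it is tagged M, it is labeled): it is inert.
By R7 (it has marker A, it meets criterion Y, it is neutralized first): it is aqueous.
By R9 (it has marker H, it is tagged M): it satisfies condition X.
By R19 (it is volatile, it has marker T): it is tagged K.
By R21 (it is in category N): it is light-sensitive.
By R2 (it is light-sensitive, it is neutralized first): it is in category F.
By R8 (it is aqueous, it satisfies condition X, it meets criterion Y): it is a catalyst.
By R22 (it is in category F): it has attribute J.
By R4 (it is a catalyst, it meets criterion Y): it satisfies condition Q.
By R11 (it has attribute J, it is corrosive, it is inert): it has marker P.
By R13 (it has marker P): it has marker C.
By R18 (it has marker C, it is tagged K, it satisfies condition Q): it is hazardous.

Yes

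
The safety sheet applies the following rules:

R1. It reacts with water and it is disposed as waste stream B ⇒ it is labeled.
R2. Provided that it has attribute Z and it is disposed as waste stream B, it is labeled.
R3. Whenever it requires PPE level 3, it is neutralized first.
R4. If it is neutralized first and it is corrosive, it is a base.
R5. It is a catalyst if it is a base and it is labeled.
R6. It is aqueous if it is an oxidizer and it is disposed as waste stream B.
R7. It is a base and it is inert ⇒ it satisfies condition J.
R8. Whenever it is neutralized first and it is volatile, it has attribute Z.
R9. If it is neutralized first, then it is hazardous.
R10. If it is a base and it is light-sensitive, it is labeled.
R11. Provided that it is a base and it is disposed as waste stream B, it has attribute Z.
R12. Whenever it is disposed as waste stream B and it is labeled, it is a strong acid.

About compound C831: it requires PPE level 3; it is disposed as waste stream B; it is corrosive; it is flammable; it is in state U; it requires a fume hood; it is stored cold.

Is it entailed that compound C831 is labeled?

Yes

By R3 (it requires PPE level 3): it is neutralized first.
By R4 (it is neutralized first, it is corrosive): it is a base.
By R11 (it is a base, it is disposed as waste stream B): it has attribute Z.
By R2 (it has attribute Z, it is disposed as waste stream B): it is labeled.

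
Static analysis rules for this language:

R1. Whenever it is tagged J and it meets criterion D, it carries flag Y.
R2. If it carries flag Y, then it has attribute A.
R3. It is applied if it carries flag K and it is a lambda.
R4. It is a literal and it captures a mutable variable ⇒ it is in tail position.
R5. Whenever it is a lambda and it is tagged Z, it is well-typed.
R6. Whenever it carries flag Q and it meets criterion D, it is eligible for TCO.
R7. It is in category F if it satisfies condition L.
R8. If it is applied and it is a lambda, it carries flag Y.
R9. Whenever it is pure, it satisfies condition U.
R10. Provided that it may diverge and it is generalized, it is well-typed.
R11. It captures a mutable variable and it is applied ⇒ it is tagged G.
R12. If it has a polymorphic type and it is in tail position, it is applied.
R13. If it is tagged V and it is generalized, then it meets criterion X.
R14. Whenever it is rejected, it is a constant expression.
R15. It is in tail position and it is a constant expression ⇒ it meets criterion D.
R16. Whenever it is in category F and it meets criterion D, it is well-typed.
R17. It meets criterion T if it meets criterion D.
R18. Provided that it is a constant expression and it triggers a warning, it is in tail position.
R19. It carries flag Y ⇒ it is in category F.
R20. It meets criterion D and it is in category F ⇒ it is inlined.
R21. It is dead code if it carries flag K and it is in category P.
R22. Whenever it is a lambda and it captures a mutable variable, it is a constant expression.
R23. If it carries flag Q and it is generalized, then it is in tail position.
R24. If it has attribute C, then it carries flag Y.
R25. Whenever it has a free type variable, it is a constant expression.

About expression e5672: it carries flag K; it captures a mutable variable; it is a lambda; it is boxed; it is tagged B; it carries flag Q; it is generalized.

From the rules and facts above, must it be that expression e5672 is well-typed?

Yes

By R3 (it carries flag K, it is a lambda): it is applied.
By R8 (it is applied, it is a lambda): it carries flag Y.
By R19 (it carries flag Y): it is in category F.
By R22 (it is a lambda, it captures a mutable variable): it is a constant expression.
By R23 (it carries flag Q, it is generalized): it is in tail position.
By R15 (it is in tail position, it is a constant expression): it meets criterion D.
By R16 (it is in category F, it meets criterion D): it is well-typed.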